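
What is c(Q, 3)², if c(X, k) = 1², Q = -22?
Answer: 1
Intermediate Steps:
c(X, k) = 1
c(Q, 3)² = 1² = 1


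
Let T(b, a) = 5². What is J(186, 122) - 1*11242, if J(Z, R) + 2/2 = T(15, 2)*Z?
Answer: -6593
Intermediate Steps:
T(b, a) = 25
J(Z, R) = -1 + 25*Z
J(186, 122) - 1*11242 = (-1 + 25*186) - 1*11242 = (-1 + 4650) - 11242 = 4649 - 11242 = -6593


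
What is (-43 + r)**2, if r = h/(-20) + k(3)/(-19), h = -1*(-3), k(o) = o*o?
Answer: 274796929/144400 ≈ 1903.0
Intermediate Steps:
k(o) = o**2
h = 3
r = -237/380 (r = 3/(-20) + 3**2/(-19) = 3*(-1/20) + 9*(-1/19) = -3/20 - 9/19 = -237/380 ≈ -0.62368)
(-43 + r)**2 = (-43 - 237/380)**2 = (-16577/380)**2 = 274796929/144400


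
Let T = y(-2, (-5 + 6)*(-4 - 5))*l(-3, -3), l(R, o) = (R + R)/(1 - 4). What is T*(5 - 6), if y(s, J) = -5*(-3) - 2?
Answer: -26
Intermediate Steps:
y(s, J) = 13 (y(s, J) = 15 - 2 = 13)
l(R, o) = -2*R/3 (l(R, o) = (2*R)/(-3) = (2*R)*(-1/3) = -2*R/3)
T = 26 (T = 13*(-2/3*(-3)) = 13*2 = 26)
T*(5 - 6) = 26*(5 - 6) = 26*(-1) = -26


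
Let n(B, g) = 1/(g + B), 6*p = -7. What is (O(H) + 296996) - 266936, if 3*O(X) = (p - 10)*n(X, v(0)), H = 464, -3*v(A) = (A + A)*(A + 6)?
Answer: 251061053/8352 ≈ 30060.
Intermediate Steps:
v(A) = -2*A*(6 + A)/3 (v(A) = -(A + A)*(A + 6)/3 = -2*A*(6 + A)/3)
p = -7/6 (p = (⅙)*(-7) = -7/6 ≈ -1.1667)
n(B, g) = 1/(B + g)
O(X) = -67/(18*X) (O(X) = ((-7/6 - 10)/(X - ⅔*0*(6 + 0)))/3 = (-67/(6*(X - ⅔*0*6)))/3 = (-67/(6*(X + 0)))/3 = (-67/(6*X))/3 = -67/(18*X))
(O(H) + 296996) - 266936 = (-67/18/464 + 296996) - 266936 = (-67/18*1/464 + 296996) - 266936 = (-67/8352 + 296996) - 266936 = 2480510525/8352 - 266936 = 251061053/8352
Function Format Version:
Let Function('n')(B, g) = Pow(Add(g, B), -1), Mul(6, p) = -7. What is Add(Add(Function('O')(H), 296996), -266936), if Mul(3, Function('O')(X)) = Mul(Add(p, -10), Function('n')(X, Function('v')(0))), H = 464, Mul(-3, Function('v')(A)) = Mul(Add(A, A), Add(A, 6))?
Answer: Rational(251061053, 8352) ≈ 30060.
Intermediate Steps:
Function('v')(A) = Mul(Rational(-2, 3), A, Add(6, A)) (Function('v')(A) = Mul(Rational(-1, 3), Mul(Add(A, A), Add(A, 6))) = Mul(Rational(-1, 3), Mul(Mul(2, A), Add(6, A))) = Mul(Rational(-1, 3), Mul(2, A, Add(6, A))) = Mul(Rational(-2, 3), A, Add(6, A)))
p = Rational(-7, 6) (p = Mul(Rational(1, 6), -7) = Rational(-7, 6) ≈ -1.1667)
Function('n')(B, g) = Pow(Add(B, g), -1)
Function('O')(X) = Mul(Rational(-67, 18), Pow(X, -1)) (Function('O')(X) = Mul(Rational(1, 3), Mul(Add(Rational(-7, 6), -10), Pow(Add(X, Mul(Rational(-2, 3), 0, Add(6, 0))), -1))) = Mul(Rational(1, 3), Mul(Rational(-67, 6), Pow(Add(X, Mul(Rational(-2, 3), 0, 6)), -1))) = Mul(Rational(1, 3), Mul(Rational(-67, 6), Pow(Add(X, 0), -1))) = Mul(Rational(1, 3), Mul(Rational(-67, 6), Pow(X, -1))) = Mul(Rational(-67, 18), Pow(X, -1)))
Add(Add(Function('O')(H), 296996), -266936) = Add(Add(Mul(Rational(-67, 18), Pow(464, -1)), 296996), -266936) = Add(Add(Mul(Rational(-67, 18), Rational(1, 464)), 296996), -266936) = Add(Add(Rational(-67, 8352), 296996), -266936) = Add(Rational(2480510525, 8352), -266936) = Rational(251061053, 8352)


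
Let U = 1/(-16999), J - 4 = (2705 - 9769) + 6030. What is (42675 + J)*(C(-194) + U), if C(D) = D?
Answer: -137337172515/16999 ≈ -8.0791e+6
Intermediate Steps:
J = -1030 (J = 4 + ((2705 - 9769) + 6030) = 4 + (-7064 + 6030) = 4 - 1034 = -1030)
U = -1/16999 ≈ -5.8827e-5
(42675 + J)*(C(-194) + U) = (42675 - 1030)*(-194 - 1/16999) = 41645*(-3297807/16999) = -137337172515/16999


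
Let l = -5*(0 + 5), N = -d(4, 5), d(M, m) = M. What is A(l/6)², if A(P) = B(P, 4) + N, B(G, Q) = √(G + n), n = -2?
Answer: (24 - I*√222)²/36 ≈ 9.8333 - 19.866*I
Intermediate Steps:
B(G, Q) = √(-2 + G) (B(G, Q) = √(G - 2) = √(-2 + G))
N = -4 (N = -1*4 = -4)
l = -25 (l = -5*5 = -25)
A(P) = -4 + √(-2 + P) (A(P) = √(-2 + P) - 4 = -4 + √(-2 + P))
A(l/6)² = (-4 + √(-2 - 25/6))² = (-4 + √(-37/6))² = (-4 + I*√222/6)²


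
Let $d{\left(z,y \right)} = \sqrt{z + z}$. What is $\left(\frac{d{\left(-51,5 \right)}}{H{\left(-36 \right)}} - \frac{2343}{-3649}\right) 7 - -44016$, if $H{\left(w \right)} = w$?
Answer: $\frac{160630785}{3649} - \frac{7 i \sqrt{102}}{36} \approx 44021.0 - 1.9638 i$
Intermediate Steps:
$d{\left(z,y \right)} = \sqrt{2} \sqrt{z}$ ($d{\left(z,y \right)} = \sqrt{2 z} = \sqrt{2} \sqrt{z}$)
$\left(\frac{d{\left(-51,5 \right)}}{H{\left(-36 \right)}} - \frac{2343}{-3649}\right) 7 - -44016 = \left(\frac{\sqrt{2} \sqrt{-51}}{-36} - \frac{2343}{-3649}\right) 7 - -44016 = \left(\sqrt{2} i \sqrt{51} \left(- \frac{1}{36}\right) - - \frac{2343}{3649}\right) 7 + 44016 = \left(i \sqrt{102} \left(- \frac{1}{36}\right) + \frac{2343}{3649}\right) 7 + 44016 = \left(- \frac{i \sqrt{102}}{36} + \frac{2343}{3649}\right) 7 + 44016 = \left(\frac{2343}{3649} - \frac{i \sqrt{102}}{36}\right) 7 + 44016 = \left(\frac{16401}{3649} - \frac{7 i \sqrt{102}}{36}\right) + 44016 = \frac{160630785}{3649} - \frac{7 i \sqrt{102}}{36}$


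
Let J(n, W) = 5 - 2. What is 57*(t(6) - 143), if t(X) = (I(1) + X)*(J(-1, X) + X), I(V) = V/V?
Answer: -4560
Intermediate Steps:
J(n, W) = 3
I(V) = 1
t(X) = (1 + X)*(3 + X)
57*(t(6) - 143) = 57*((3 + 6**2 + 4*6) - 143) = 57*((3 + 36 + 24) - 143) = 57*(63 - 143) = 57*(-80) = -4560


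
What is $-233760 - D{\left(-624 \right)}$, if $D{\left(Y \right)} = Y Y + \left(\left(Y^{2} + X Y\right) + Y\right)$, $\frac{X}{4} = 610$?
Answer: $510672$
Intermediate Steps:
$X = 2440$ ($X = 4 \cdot 610 = 2440$)
$D{\left(Y \right)} = 2 Y^{2} + 2441 Y$ ($D{\left(Y \right)} = Y Y + \left(\left(Y^{2} + 2440 Y\right) + Y\right) = Y^{2} + \left(Y^{2} + 2441 Y\right) = 2 Y^{2} + 2441 Y$)
$-233760 - D{\left(-624 \right)} = -233760 - - 624 \left(2441 + 2 \left(-624\right)\right) = -233760 - - 624 \left(2441 - 1248\right) = -233760 - \left(-624\right) 1193 = -233760 - -744432 = -233760 + 744432 = 510672$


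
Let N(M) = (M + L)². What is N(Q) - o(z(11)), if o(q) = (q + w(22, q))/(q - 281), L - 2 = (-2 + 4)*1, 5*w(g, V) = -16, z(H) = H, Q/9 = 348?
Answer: 4425523213/450 ≈ 9.8345e+6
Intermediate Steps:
Q = 3132 (Q = 9*348 = 3132)
w(g, V) = -16/5 (w(g, V) = (⅕)*(-16) = -16/5)
L = 4 (L = 2 + (-2 + 4)*1 = 2 + 2*1 = 2 + 2 = 4)
o(q) = (-16/5 + q)/(-281 + q) (o(q) = (q - 16/5)/(q - 281) = (-16/5 + q)/(-281 + q))
N(M) = (4 + M)² (N(M) = (M + 4)² = (4 + M)²)
N(Q) - o(z(11)) = (4 + 3132)² - (-16/5 + 11)/(-281 + 11) = 3136² - 39/((-270)*5) = 9834496 - (-1)*39/(270*5) = 9834496 - 1*(-13/450) = 9834496 + 13/450 = 4425523213/450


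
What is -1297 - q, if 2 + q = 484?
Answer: -1779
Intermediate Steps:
q = 482 (q = -2 + 484 = 482)
-1297 - q = -1297 - 1*482 = -1297 - 482 = -1779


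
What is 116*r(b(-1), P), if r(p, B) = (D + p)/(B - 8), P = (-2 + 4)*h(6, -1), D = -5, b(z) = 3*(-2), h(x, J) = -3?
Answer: 638/7 ≈ 91.143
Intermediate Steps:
b(z) = -6
P = -6 (P = (-2 + 4)*(-3) = 2*(-3) = -6)
r(p, B) = (-5 + p)/(-8 + B) (r(p, B) = (-5 + p)/(B - 8) = (-5 + p)/(-8 + B))
116*r(b(-1), P) = 116*((-5 - 6)/(-8 - 6)) = 116*(-11/(-14)) = 116*(-1/14*(-11)) = 116*(11/14) = 638/7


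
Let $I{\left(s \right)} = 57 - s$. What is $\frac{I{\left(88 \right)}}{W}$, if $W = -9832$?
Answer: $\frac{31}{9832} \approx 0.003153$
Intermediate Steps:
$\frac{I{\left(88 \right)}}{W} = \frac{57 - 88}{-9832} = \left(57 - 88\right) \left(- \frac{1}{9832}\right) = \left(-31\right) \left(- \frac{1}{9832}\right) = \frac{31}{9832}$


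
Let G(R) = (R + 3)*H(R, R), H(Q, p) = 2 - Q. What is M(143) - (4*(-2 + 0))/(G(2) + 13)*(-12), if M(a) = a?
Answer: 1763/13 ≈ 135.62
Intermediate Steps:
G(R) = (2 - R)*(3 + R) (G(R) = (R + 3)*(2 - R) = (3 + R)*(2 - R) = (2 - R)*(3 + R))
M(143) - (4*(-2 + 0))/(G(2) + 13)*(-12) = 143 - (4*(-2 + 0))/((6 - 1*2 - 1*2**2) + 13)*(-12) = 143 - (4*(-2))/((6 - 2 - 1*4) + 13)*(-12) = 143 - -8/((6 - 2 - 4) + 13)*(-12) = 143 - -8/(0 + 13)*(-12) = 143 - -8/13*(-12) = 143 - (1/13)*(-8)*(-12) = 143 - (-8)*(-12)/13 = 143 - 1*96/13 = 143 - 96/13 = 1763/13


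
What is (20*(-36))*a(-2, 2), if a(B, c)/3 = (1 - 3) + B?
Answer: 8640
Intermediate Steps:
a(B, c) = -6 + 3*B (a(B, c) = 3*((1 - 3) + B) = 3*(-2 + B) = -6 + 3*B)
(20*(-36))*a(-2, 2) = (20*(-36))*(-6 + 3*(-2)) = -720*(-6 - 6) = -720*(-12) = 8640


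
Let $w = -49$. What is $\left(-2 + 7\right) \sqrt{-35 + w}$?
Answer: $10 i \sqrt{21} \approx 45.826 i$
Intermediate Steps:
$\left(-2 + 7\right) \sqrt{-35 + w} = \left(-2 + 7\right) \sqrt{-35 - 49} = 5 \sqrt{-84} = 5 \cdot 2 i \sqrt{21} = 10 i \sqrt{21}$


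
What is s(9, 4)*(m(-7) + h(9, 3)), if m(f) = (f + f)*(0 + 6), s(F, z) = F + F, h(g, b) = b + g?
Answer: -1296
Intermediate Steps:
s(F, z) = 2*F
m(f) = 12*f (m(f) = (2*f)*6 = 12*f)
s(9, 4)*(m(-7) + h(9, 3)) = (2*9)*(12*(-7) + (3 + 9)) = 18*(-84 + 12) = 18*(-72) = -1296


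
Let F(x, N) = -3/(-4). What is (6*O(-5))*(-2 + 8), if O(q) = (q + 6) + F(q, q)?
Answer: 63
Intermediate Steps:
F(x, N) = 3/4 (F(x, N) = -3*(-1/4) = 3/4)
O(q) = 27/4 + q (O(q) = (q + 6) + 3/4 = (6 + q) + 3/4 = 27/4 + q)
(6*O(-5))*(-2 + 8) = (6*(27/4 - 5))*(-2 + 8) = (6*(7/4))*6 = (21/2)*6 = 63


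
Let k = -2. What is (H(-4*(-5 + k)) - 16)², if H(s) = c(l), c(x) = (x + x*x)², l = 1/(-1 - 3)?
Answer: 16703569/65536 ≈ 254.88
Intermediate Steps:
l = -¼ (l = 1/(-4) = -¼ ≈ -0.25000)
c(x) = (x + x²)²
H(s) = 9/256 (H(s) = (-¼)²*(1 - ¼)² = (¾)²/16 = (1/16)*(9/16) = 9/256)
(H(-4*(-5 + k)) - 16)² = (9/256 - 16)² = (-4087/256)² = 16703569/65536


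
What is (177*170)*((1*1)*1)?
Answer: 30090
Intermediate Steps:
(177*170)*((1*1)*1) = 30090*(1*1) = 30090*1 = 30090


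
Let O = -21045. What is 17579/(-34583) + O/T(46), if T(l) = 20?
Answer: -145630163/138332 ≈ -1052.8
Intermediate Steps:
17579/(-34583) + O/T(46) = 17579/(-34583) - 21045/20 = 17579*(-1/34583) - 21045*1/20 = -17579/34583 - 4209/4 = -145630163/138332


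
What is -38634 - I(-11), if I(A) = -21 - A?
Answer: -38624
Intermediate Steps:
-38634 - I(-11) = -38634 - (-21 - 1*(-11)) = -38634 - (-21 + 11) = -38634 - 1*(-10) = -38634 + 10 = -38624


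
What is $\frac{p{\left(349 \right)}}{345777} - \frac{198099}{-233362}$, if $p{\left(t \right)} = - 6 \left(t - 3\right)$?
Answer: $\frac{22671206137}{26897070758} \approx 0.84289$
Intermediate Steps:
$p{\left(t \right)} = 18 - 6 t$ ($p{\left(t \right)} = - 6 \left(-3 + t\right) = 18 - 6 t$)
$\frac{p{\left(349 \right)}}{345777} - \frac{198099}{-233362} = \frac{18 - 2094}{345777} - \frac{198099}{-233362} = \left(18 - 2094\right) \frac{1}{345777} - - \frac{198099}{233362} = \left(-2076\right) \frac{1}{345777} + \frac{198099}{233362} = - \frac{692}{115259} + \frac{198099}{233362} = \frac{22671206137}{26897070758}$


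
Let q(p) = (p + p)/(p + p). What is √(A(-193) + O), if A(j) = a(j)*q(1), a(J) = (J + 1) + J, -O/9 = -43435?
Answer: 7*√7970 ≈ 624.92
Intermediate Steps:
O = 390915 (O = -9*(-43435) = 390915)
a(J) = 1 + 2*J (a(J) = (1 + J) + J = 1 + 2*J)
q(p) = 1 (q(p) = (2*p)/((2*p)) = (2*p)*(1/(2*p)) = 1)
A(j) = 1 + 2*j (A(j) = (1 + 2*j)*1 = 1 + 2*j)
√(A(-193) + O) = √((1 + 2*(-193)) + 390915) = √((1 - 386) + 390915) = √(-385 + 390915) = √390530 = 7*√7970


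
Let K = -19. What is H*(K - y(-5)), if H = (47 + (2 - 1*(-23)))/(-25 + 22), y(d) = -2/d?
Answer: 2328/5 ≈ 465.60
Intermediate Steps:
H = -24 (H = (47 + (2 + 23))/(-3) = (47 + 25)*(-⅓) = 72*(-⅓) = -24)
H*(K - y(-5)) = -24*(-19 - (-2)/(-5)) = -24*(-19 - (-2)*(-1)/5) = -24*(-19 - 1*⅖) = -24*(-19 - ⅖) = -24*(-97/5) = 2328/5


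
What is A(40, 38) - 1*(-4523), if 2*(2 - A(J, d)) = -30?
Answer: 4540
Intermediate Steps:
A(J, d) = 17 (A(J, d) = 2 - ½*(-30) = 2 + 15 = 17)
A(40, 38) - 1*(-4523) = 17 - 1*(-4523) = 17 + 4523 = 4540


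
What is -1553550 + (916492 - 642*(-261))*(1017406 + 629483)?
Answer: 1785315054456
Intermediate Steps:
-1553550 + (916492 - 642*(-261))*(1017406 + 629483) = -1553550 + (916492 + 167562)*1646889 = -1553550 + 1084054*1646889 = -1553550 + 1785316608006 = 1785315054456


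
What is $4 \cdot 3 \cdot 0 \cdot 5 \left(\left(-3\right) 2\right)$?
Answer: $0$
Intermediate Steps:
$4 \cdot 3 \cdot 0 \cdot 5 \left(\left(-3\right) 2\right) = 4 \cdot 0 \cdot 5 \left(-6\right) = 4 \cdot 0 \left(-6\right) = 0 \left(-6\right) = 0$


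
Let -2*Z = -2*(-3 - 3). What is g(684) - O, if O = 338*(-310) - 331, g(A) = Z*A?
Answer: 101007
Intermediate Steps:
Z = -6 (Z = -(-1)*(-3 - 3) = -(-1)*(-6) = -1/2*12 = -6)
g(A) = -6*A
O = -105111 (O = -104780 - 331 = -105111)
g(684) - O = -6*684 - 1*(-105111) = -4104 + 105111 = 101007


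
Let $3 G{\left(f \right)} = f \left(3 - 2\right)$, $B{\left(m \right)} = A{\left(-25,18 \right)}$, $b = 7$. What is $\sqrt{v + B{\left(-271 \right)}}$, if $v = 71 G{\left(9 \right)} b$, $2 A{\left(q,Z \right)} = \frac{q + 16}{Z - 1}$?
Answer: $\frac{\sqrt{1723290}}{34} \approx 38.61$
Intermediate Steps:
$A{\left(q,Z \right)} = \frac{16 + q}{2 \left(-1 + Z\right)}$ ($A{\left(q,Z \right)} = \frac{\left(q + 16\right) \frac{1}{Z - 1}}{2} = \frac{\left(16 + q\right) \frac{1}{-1 + Z}}{2} = \frac{\frac{1}{-1 + Z} \left(16 + q\right)}{2} = \frac{16 + q}{2 \left(-1 + Z\right)}$)
$B{\left(m \right)} = - \frac{9}{34}$ ($B{\left(m \right)} = \frac{16 - 25}{2 \left(-1 + 18\right)} = \frac{1}{2} \cdot \frac{1}{17} \left(-9\right) = - \frac{9}{34}$)
$G{\left(f \right)} = \frac{f}{3}$ ($G{\left(f \right)} = \frac{f \left(3 - 2\right)}{3} = \frac{f 1}{3} = \frac{f}{3}$)
$v = 1491$ ($v = 71 \cdot \frac{1}{3} \cdot 9 \cdot 7 = 71 \cdot 3 \cdot 7 = 213 \cdot 7 = 1491$)
$\sqrt{v + B{\left(-271 \right)}} = \sqrt{1491 - \frac{9}{34}} = \sqrt{\frac{50685}{34}} = \frac{\sqrt{1723290}}{34}$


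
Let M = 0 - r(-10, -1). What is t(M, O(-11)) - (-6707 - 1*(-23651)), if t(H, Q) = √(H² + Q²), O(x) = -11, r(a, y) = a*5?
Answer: -16944 + √2621 ≈ -16893.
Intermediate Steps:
r(a, y) = 5*a
M = 50 (M = 0 - 5*(-10) = 0 - 1*(-50) = 0 + 50 = 50)
t(M, O(-11)) - (-6707 - 1*(-23651)) = √(50² + (-11)²) - (-6707 - 1*(-23651)) = √(2500 + 121) - (-6707 + 23651) = √2621 - 1*16944 = √2621 - 16944 = -16944 + √2621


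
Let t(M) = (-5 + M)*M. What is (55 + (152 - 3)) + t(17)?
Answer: 408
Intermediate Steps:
t(M) = M*(-5 + M)
(55 + (152 - 3)) + t(17) = (55 + (152 - 3)) + 17*(-5 + 17) = (55 + 149) + 17*12 = 204 + 204 = 408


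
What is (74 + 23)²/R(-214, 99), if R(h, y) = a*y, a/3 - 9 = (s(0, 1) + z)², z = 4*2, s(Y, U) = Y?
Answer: 9409/21681 ≈ 0.43397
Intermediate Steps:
z = 8
a = 219 (a = 27 + 3*(0 + 8)² = 27 + 3*8² = 27 + 3*64 = 27 + 192 = 219)
R(h, y) = 219*y
(74 + 23)²/R(-214, 99) = (74 + 23)²/((219*99)) = 97²/21681 = 9409*(1/21681) = 9409/21681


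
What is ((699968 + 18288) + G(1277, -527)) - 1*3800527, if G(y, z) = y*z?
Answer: -3755250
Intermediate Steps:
((699968 + 18288) + G(1277, -527)) - 1*3800527 = ((699968 + 18288) + 1277*(-527)) - 1*3800527 = (718256 - 672979) - 3800527 = 45277 - 3800527 = -3755250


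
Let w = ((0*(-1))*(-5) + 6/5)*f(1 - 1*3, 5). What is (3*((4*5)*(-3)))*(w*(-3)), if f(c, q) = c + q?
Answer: 1944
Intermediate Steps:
w = 18/5 (w = ((0*(-1))*(-5) + 6/5)*((1 - 1*3) + 5) = (0*(-5) + 6*(1/5))*((1 - 3) + 5) = (0 + 6/5)*(-2 + 5) = (6/5)*3 = 18/5 ≈ 3.6000)
(3*((4*5)*(-3)))*(w*(-3)) = (3*((4*5)*(-3)))*((18/5)*(-3)) = (3*(20*(-3)))*(-54/5) = (3*(-60))*(-54/5) = -180*(-54/5) = 1944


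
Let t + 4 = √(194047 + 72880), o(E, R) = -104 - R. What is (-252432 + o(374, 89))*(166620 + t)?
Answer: -42091367000 - 252625*√266927 ≈ -4.2222e+10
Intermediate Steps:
t = -4 + √266927 (t = -4 + √(194047 + 72880) = -4 + √266927 ≈ 512.65)
(-252432 + o(374, 89))*(166620 + t) = (-252432 + (-104 - 1*89))*(166620 + (-4 + √266927)) = (-252432 + (-104 - 89))*(166616 + √266927) = (-252432 - 193)*(166616 + √266927) = -252625*(166616 + √266927) = -42091367000 - 252625*√266927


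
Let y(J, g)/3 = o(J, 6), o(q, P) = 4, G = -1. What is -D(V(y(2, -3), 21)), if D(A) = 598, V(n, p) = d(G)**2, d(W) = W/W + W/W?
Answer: -598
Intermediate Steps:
d(W) = 2 (d(W) = 1 + 1 = 2)
y(J, g) = 12 (y(J, g) = 3*4 = 12)
V(n, p) = 4 (V(n, p) = 2**2 = 4)
-D(V(y(2, -3), 21)) = -1*598 = -598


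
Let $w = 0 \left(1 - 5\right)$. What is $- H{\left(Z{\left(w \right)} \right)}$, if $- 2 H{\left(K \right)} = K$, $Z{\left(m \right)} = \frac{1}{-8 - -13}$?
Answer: $\frac{1}{10} \approx 0.1$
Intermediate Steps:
$w = 0$ ($w = 0 \left(-4\right) = 0$)
$Z{\left(m \right)} = \frac{1}{5}$ ($Z{\left(m \right)} = \frac{1}{-8 + 13} = \frac{1}{5}$)
$H{\left(K \right)} = - \frac{K}{2}$
$- H{\left(Z{\left(w \right)} \right)} = - \frac{-1}{2 \cdot 5} = \left(-1\right) \left(- \frac{1}{10}\right) = \frac{1}{10}$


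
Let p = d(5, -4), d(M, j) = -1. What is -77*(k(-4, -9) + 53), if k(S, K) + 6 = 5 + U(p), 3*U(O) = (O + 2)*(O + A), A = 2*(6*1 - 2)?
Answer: -12551/3 ≈ -4183.7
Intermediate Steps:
p = -1
A = 8 (A = 2*(6 - 2) = 2*4 = 8)
U(O) = (2 + O)*(8 + O)/3 (U(O) = ((O + 2)*(O + 8))/3 = ((2 + O)*(8 + O))/3 = (2 + O)*(8 + O)/3)
k(S, K) = 4/3 (k(S, K) = -6 + (5 + (16/3 + (⅓)*(-1)² + (10/3)*(-1))) = -6 + (5 + (16/3 + (⅓)*1 - 10/3)) = -6 + (5 + (16/3 + ⅓ - 10/3)) = -6 + (5 + 7/3) = -6 + 22/3 = 4/3)
-77*(k(-4, -9) + 53) = -77*(4/3 + 53) = -77*163/3 = -12551/3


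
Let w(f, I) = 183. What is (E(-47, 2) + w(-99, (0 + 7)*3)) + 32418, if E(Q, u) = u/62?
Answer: 1010632/31 ≈ 32601.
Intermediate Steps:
E(Q, u) = u/62 (E(Q, u) = u*(1/62) = u/62)
(E(-47, 2) + w(-99, (0 + 7)*3)) + 32418 = ((1/62)*2 + 183) + 32418 = (1/31 + 183) + 32418 = 5674/31 + 32418 = 1010632/31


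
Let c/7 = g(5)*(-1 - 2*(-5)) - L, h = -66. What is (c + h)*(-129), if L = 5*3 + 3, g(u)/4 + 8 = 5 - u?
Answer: 284832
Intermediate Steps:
g(u) = -12 - 4*u (g(u) = -32 + 4*(5 - u) = -32 + (20 - 4*u) = -12 - 4*u)
L = 18 (L = 15 + 3 = 18)
c = -2142 (c = 7*((-12 - 4*5)*(-1 - 2*(-5)) - 1*18) = 7*((-12 - 20)*(-1 + 10) - 18) = 7*(-32*9 - 18) = 7*(-288 - 18) = 7*(-306) = -2142)
(c + h)*(-129) = (-2142 - 66)*(-129) = -2208*(-129) = 284832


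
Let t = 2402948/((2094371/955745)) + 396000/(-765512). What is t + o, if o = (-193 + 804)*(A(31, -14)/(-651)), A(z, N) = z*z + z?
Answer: 419185188255932432/382597599909 ≈ 1.0956e+6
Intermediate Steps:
A(z, N) = z + z² (A(z, N) = z² + z = z + z²)
o = -19552/21 (o = (-193 + 804)*((31*(1 + 31))/(-651)) = 611*((31*32)*(-1/651)) = 611*(992*(-1/651)) = 611*(-32/21) = -19552/21 ≈ -931.05)
t = 19978162135256240/18218933329 (t = 2402948/((2094371*(1/955745))) + 396000*(-1/765512) = 2402948/(2094371/955745) - 4500/8699 = 2402948*(955745/2094371) - 4500/8699 = 2296605536260/2094371 - 4500/8699 = 19978162135256240/18218933329 ≈ 1.0966e+6)
t + o = 19978162135256240/18218933329 - 19552/21 = 419185188255932432/382597599909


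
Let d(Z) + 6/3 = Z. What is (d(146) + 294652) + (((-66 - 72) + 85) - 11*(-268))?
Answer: 297691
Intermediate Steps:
d(Z) = -2 + Z
(d(146) + 294652) + (((-66 - 72) + 85) - 11*(-268)) = ((-2 + 146) + 294652) + (((-66 - 72) + 85) - 11*(-268)) = (144 + 294652) + ((-138 + 85) + 2948) = 294796 + (-53 + 2948) = 294796 + 2895 = 297691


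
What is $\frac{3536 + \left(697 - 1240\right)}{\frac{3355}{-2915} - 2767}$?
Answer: $- \frac{158629}{146712} \approx -1.0812$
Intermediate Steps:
$\frac{3536 + \left(697 - 1240\right)}{\frac{3355}{-2915} - 2767} = \frac{3536 - 543}{3355 \left(- \frac{1}{2915}\right) - 2767} = \frac{2993}{- \frac{61}{53} - 2767} = \frac{2993}{- \frac{146712}{53}} = 2993 \left(- \frac{53}{146712}\right) = - \frac{158629}{146712}$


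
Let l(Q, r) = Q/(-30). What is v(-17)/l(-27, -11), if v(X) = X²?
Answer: 2890/9 ≈ 321.11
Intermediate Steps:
l(Q, r) = -Q/30 (l(Q, r) = Q*(-1/30) = -Q/30)
v(-17)/l(-27, -11) = (-17)²/((-1/30*(-27))) = 289/(9/10) = 289*(10/9) = 2890/9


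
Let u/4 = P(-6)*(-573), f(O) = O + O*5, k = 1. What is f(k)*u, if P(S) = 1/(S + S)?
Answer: 1146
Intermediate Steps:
f(O) = 6*O (f(O) = O + 5*O = 6*O)
P(S) = 1/(2*S)
u = 191 (u = 4*(((1/2)/(-6))*(-573)) = 4*(((1/2)*(-1/6))*(-573)) = 4*(-1/12*(-573)) = 4*(191/4) = 191)
f(k)*u = (6*1)*191 = 6*191 = 1146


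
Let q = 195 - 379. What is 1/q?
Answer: -1/184 ≈ -0.0054348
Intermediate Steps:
q = -184
1/q = 1/(-184) = -1/184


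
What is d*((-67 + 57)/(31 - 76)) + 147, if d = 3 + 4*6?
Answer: 153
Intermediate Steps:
d = 27 (d = 3 + 24 = 27)
d*((-67 + 57)/(31 - 76)) + 147 = 27*((-67 + 57)/(31 - 76)) + 147 = 27*(-10/(-45)) + 147 = 27*(-10*(-1/45)) + 147 = 27*(2/9) + 147 = 6 + 147 = 153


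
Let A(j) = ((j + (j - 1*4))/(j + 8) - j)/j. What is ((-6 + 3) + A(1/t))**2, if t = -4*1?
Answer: 2704/961 ≈ 2.8137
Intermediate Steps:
t = -4
A(j) = (-j + (-4 + 2*j)/(8 + j))/j (A(j) = ((j + (j - 4))/(8 + j) - j)/j = ((j + (-4 + j))/(8 + j) - j)/j = ((-4 + 2*j)/(8 + j) - j)/j = (-j + (-4 + 2*j)/(8 + j))/j)
((-6 + 3) + A(1/t))**2 = ((-6 + 3) + (-4 - (1/(-4))**2 - 6/(-4))/((1/(-4))*(8 + 1/(-4))))**2 = (-3 + (-4 - (-1/4)**2 - 6*(-1/4))/((-1/4)*(8 - 1/4)))**2 = (-3 - 4*(-4 - 1*1/16 + 3/2)/31/4)**2 = (-3 - 4*4/31*(-4 - 1/16 + 3/2))**2 = (-3 - 4*4/31*(-41/16))**2 = (-3 + 41/31)**2 = (-52/31)**2 = 2704/961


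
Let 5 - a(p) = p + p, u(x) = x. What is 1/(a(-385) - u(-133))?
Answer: 1/908 ≈ 0.0011013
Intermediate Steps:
a(p) = 5 - 2*p (a(p) = 5 - (p + p) = 5 - 2*p)
1/(a(-385) - u(-133)) = 1/((5 - 2*(-385)) - 1*(-133)) = 1/((5 + 770) + 133) = 1/(775 + 133) = 1/908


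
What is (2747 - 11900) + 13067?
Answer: 3914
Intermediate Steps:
(2747 - 11900) + 13067 = -9153 + 13067 = 3914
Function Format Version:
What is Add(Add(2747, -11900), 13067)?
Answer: 3914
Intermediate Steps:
Add(Add(2747, -11900), 13067) = Add(-9153, 13067) = 3914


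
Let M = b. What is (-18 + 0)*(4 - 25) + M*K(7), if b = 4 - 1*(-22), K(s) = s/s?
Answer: 404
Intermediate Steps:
K(s) = 1
b = 26 (b = 4 + 22 = 26)
M = 26
(-18 + 0)*(4 - 25) + M*K(7) = (-18 + 0)*(4 - 25) + 26*1 = -18*(-21) + 26 = 378 + 26 = 404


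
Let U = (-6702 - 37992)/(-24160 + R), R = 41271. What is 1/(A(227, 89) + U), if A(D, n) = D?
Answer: 17111/3839503 ≈ 0.0044566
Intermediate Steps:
U = -44694/17111 (U = (-6702 - 37992)/(-24160 + 41271) = -44694/17111 ≈ -2.6120)
1/(A(227, 89) + U) = 1/(227 - 44694/17111) = 1/(3839503/17111) = 17111/3839503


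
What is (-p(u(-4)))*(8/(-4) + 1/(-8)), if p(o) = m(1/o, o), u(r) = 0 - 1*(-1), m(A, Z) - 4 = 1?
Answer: 85/8 ≈ 10.625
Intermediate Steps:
m(A, Z) = 5 (m(A, Z) = 4 + 1 = 5)
u(r) = 1 (u(r) = 0 + 1 = 1)
p(o) = 5
(-p(u(-4)))*(8/(-4) + 1/(-8)) = (-1*5)*(8/(-4) + 1/(-8)) = -5*(8*(-1/4) + 1*(-1/8)) = -5*(-2 - 1/8) = -5*(-17/8) = 85/8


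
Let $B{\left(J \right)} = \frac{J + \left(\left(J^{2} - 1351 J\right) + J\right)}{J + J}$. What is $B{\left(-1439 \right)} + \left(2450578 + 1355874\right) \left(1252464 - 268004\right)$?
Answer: $3747299734526$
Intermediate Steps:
$B{\left(J \right)} = \frac{J^{2} - 1349 J}{2 J}$ ($B{\left(J \right)} = \frac{J + \left(J^{2} - 1350 J\right)}{2 J} = \left(J^{2} - 1349 J\right) \frac{1}{2 J} = \frac{J^{2} - 1349 J}{2 J}$)
$B{\left(-1439 \right)} + \left(2450578 + 1355874\right) \left(1252464 - 268004\right) = \left(- \frac{1349}{2} + \frac{1}{2} \left(-1439\right)\right) + \left(2450578 + 1355874\right) \left(1252464 - 268004\right) = \left(- \frac{1349}{2} - \frac{1439}{2}\right) + 3806452 \cdot 984460 = -1394 + 3747299735920 = 3747299734526$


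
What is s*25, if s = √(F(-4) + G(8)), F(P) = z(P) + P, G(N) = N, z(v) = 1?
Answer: 25*√5 ≈ 55.902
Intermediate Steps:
F(P) = 1 + P
s = √5 (s = √((1 - 4) + 8) = √(-3 + 8) = √5 ≈ 2.2361)
s*25 = √5*25 = 25*√5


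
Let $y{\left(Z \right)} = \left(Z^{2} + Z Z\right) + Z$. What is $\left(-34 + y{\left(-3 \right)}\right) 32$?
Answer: $-608$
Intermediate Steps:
$y{\left(Z \right)} = Z + 2 Z^{2}$ ($y{\left(Z \right)} = \left(Z^{2} + Z^{2}\right) + Z = 2 Z^{2} + Z = Z + 2 Z^{2}$)
$\left(-34 + y{\left(-3 \right)}\right) 32 = \left(-34 - 3 \left(1 + 2 \left(-3\right)\right)\right) 32 = \left(-34 - 3 \left(1 - 6\right)\right) 32 = \left(-34 - -15\right) 32 = \left(-34 + 15\right) 32 = \left(-19\right) 32 = -608$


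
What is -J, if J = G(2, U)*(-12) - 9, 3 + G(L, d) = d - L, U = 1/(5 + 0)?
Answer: -243/5 ≈ -48.600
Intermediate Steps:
U = 1/5 ≈ 0.20000
G(L, d) = -3 + d - L (G(L, d) = -3 + (d - L) = -3 + d - L)
J = 243/5 (J = (-3 + 1/5 - 1*2)*(-12) - 9 = (-3 + 1/5 - 2)*(-12) - 9 = -24/5*(-12) - 9 = 288/5 - 9 = 243/5 ≈ 48.600)
-J = -1*243/5 = -243/5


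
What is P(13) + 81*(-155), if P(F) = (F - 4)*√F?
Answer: -12555 + 9*√13 ≈ -12523.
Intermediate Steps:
P(F) = √F*(-4 + F) (P(F) = (-4 + F)*√F = √F*(-4 + F))
P(13) + 81*(-155) = √13*(-4 + 13) + 81*(-155) = √13*9 - 12555 = 9*√13 - 12555 = -12555 + 9*√13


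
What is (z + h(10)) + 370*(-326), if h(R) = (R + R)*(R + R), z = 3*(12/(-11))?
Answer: -1322456/11 ≈ -1.2022e+5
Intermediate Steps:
z = -36/11 (z = 3*(12*(-1/11)) = 3*(-12/11) = -36/11 ≈ -3.2727)
h(R) = 4*R² (h(R) = (2*R)*(2*R) = 4*R²)
(z + h(10)) + 370*(-326) = (-36/11 + 4*10²) + 370*(-326) = (-36/11 + 4*100) - 120620 = (-36/11 + 400) - 120620 = 4364/11 - 120620 = -1322456/11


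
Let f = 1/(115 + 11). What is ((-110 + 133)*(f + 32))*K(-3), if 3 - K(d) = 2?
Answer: 92759/126 ≈ 736.18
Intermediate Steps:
f = 1/126 ≈ 0.0079365
K(d) = 1 (K(d) = 3 - 1*2 = 3 - 2 = 1)
((-110 + 133)*(f + 32))*K(-3) = ((-110 + 133)*(1/126 + 32))*1 = (23*(4033/126))*1 = (92759/126)*1 = 92759/126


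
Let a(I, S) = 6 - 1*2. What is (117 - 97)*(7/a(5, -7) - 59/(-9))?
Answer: 1495/9 ≈ 166.11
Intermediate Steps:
a(I, S) = 4 (a(I, S) = 6 - 2 = 4)
(117 - 97)*(7/a(5, -7) - 59/(-9)) = (117 - 97)*(7/4 - 59/(-9)) = 20*(7*(¼) - 59*(-⅑)) = 20*(7/4 + 59/9) = 20*(299/36) = 1495/9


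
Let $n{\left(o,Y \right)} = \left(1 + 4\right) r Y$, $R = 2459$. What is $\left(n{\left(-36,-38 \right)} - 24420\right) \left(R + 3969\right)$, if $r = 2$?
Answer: $-159414400$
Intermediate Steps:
$n{\left(o,Y \right)} = 10 Y$ ($n{\left(o,Y \right)} = \left(1 + 4\right) 2 Y = 5 \cdot 2 Y = 10 Y$)
$\left(n{\left(-36,-38 \right)} - 24420\right) \left(R + 3969\right) = \left(10 \left(-38\right) - 24420\right) \left(2459 + 3969\right) = \left(-380 - 24420\right) 6428 = \left(-24800\right) 6428 = -159414400$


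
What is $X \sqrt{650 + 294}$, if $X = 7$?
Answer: $28 \sqrt{59} \approx 215.07$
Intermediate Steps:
$X \sqrt{650 + 294} = 7 \sqrt{650 + 294} = 7 \sqrt{944} = 7 \cdot 4 \sqrt{59} = 28 \sqrt{59}$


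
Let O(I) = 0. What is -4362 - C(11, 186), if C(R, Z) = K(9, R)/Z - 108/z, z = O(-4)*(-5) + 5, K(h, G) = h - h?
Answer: -21702/5 ≈ -4340.4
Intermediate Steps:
K(h, G) = 0
z = 5 (z = 0*(-5) + 5 = 0 + 5 = 5)
C(R, Z) = -108/5 (C(R, Z) = 0/Z - 108/5 = 0 - 108*⅕ = 0 - 108/5 = -108/5)
-4362 - C(11, 186) = -4362 - 1*(-108/5) = -4362 + 108/5 = -21702/5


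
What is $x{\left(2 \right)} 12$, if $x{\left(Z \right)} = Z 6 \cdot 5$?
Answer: $720$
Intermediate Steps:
$x{\left(Z \right)} = 30 Z$ ($x{\left(Z \right)} = 6 Z 5 = 30 Z$)
$x{\left(2 \right)} 12 = 30 \cdot 2 \cdot 12 = 60 \cdot 12 = 720$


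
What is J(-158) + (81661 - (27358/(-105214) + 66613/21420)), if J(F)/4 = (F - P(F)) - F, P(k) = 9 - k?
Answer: 91263097940509/1126841940 ≈ 80990.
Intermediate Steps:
J(F) = -36 + 4*F (J(F) = 4*((F - (9 - F)) - F) = 4*((F + (-9 + F)) - F) = 4*((-9 + 2*F) - F) = 4*(-9 + F) = -36 + 4*F)
J(-158) + (81661 - (27358/(-105214) + 66613/21420)) = (-36 + 4*(-158)) + (81661 - (27358/(-105214) + 66613/21420)) = (-36 - 632) + (81661 - (27358*(-1/105214) + 66613*(1/21420))) = -668 + (81661 - (-13679/52607 + 66613/21420)) = -668 + (81661 - 1*3211305911/1126841940) = -668 + (81661 - 3211305911/1126841940) = -668 + 92015828356429/1126841940 = 91263097940509/1126841940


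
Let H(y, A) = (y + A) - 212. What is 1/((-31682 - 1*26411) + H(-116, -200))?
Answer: -1/58621 ≈ -1.7059e-5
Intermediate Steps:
H(y, A) = -212 + A + y (H(y, A) = (A + y) - 212 = -212 + A + y)
1/((-31682 - 1*26411) + H(-116, -200)) = 1/((-31682 - 1*26411) + (-212 - 200 - 116)) = 1/((-31682 - 26411) - 528) = 1/(-58093 - 528) = 1/(-58621) = -1/58621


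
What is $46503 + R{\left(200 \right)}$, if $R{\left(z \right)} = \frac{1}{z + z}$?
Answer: $\frac{18601201}{400} \approx 46503.0$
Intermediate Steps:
$R{\left(z \right)} = \frac{1}{2 z}$
$46503 + R{\left(200 \right)} = 46503 + \frac{1}{2 \cdot 200} = 46503 + \frac{1}{2} \cdot \frac{1}{200} = 46503 + \frac{1}{400} = \frac{18601201}{400}$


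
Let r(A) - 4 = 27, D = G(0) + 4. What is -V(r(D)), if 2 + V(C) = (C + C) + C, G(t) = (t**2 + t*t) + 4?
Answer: -91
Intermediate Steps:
G(t) = 4 + 2*t**2 (G(t) = (t**2 + t**2) + 4 = 2*t**2 + 4 = 4 + 2*t**2)
D = 8 (D = (4 + 2*0**2) + 4 = (4 + 2*0) + 4 = (4 + 0) + 4 = 4 + 4 = 8)
r(A) = 31 (r(A) = 4 + 27 = 31)
V(C) = -2 + 3*C (V(C) = -2 + ((C + C) + C) = -2 + (2*C + C) = -2 + 3*C)
-V(r(D)) = -(-2 + 3*31) = -(-2 + 93) = -1*91 = -91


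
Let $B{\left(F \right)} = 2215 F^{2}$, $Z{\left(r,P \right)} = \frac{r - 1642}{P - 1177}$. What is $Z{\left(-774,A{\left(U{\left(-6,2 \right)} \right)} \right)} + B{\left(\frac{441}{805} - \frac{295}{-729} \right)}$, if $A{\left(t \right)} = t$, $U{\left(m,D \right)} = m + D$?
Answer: $\frac{3339389764411552}{1660086166545} \approx 2011.6$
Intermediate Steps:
$U{\left(m,D \right)} = D + m$
$Z{\left(r,P \right)} = \frac{-1642 + r}{-1177 + P}$
$Z{\left(-774,A{\left(U{\left(-6,2 \right)} \right)} \right)} + B{\left(\frac{441}{805} - \frac{295}{-729} \right)} = \frac{-1642 - 774}{-1177 + \left(2 - 6\right)} + 2215 \left(\frac{441}{805} - \frac{295}{-729}\right)^{2} = \frac{1}{-1177 - 4} \left(-2416\right) + 2215 \left(441 \cdot \frac{1}{805} - - \frac{295}{729}\right)^{2} = \frac{1}{-1181} \left(-2416\right) + 2215 \left(\frac{63}{115} + \frac{295}{729}\right)^{2} = \left(- \frac{1}{1181}\right) \left(-2416\right) + 2215 \left(\frac{79852}{83835}\right)^{2} = \frac{2416}{1181} + 2215 \cdot \frac{6376341904}{7028307225} = \frac{2416}{1181} + \frac{2824719463472}{1405661445} = \frac{3339389764411552}{1660086166545}$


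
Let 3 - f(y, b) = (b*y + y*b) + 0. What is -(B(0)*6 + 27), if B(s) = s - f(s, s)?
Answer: -9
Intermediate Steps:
f(y, b) = 3 - 2*b*y (f(y, b) = 3 - ((b*y + y*b) + 0) = 3 - ((b*y + b*y) + 0) = 3 - (2*b*y + 0) = 3 - 2*b*y)
B(s) = -3 + s + 2*s² (B(s) = s - (3 - 2*s*s) = s - (3 - 2*s²) = s + (-3 + 2*s²) = -3 + s + 2*s²)
-(B(0)*6 + 27) = -((-3 + 0 + 2*0²)*6 + 27) = -((-3 + 0 + 2*0)*6 + 27) = -((-3 + 0 + 0)*6 + 27) = -(-3*6 + 27) = -(-18 + 27) = -1*9 = -9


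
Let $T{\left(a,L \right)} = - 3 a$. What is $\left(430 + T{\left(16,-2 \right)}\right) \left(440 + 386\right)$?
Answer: $315532$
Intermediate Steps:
$\left(430 + T{\left(16,-2 \right)}\right) \left(440 + 386\right) = \left(430 - 48\right) \left(440 + 386\right) = \left(430 - 48\right) 826 = 382 \cdot 826 = 315532$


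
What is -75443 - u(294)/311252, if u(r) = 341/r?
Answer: -6903644683325/91508088 ≈ -75443.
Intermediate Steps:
-75443 - u(294)/311252 = -75443 - 341/294/311252 = -75443 - 341*(1/294)/311252 = -75443 - 341/(294*311252) = -75443 - 1*341/91508088 = -75443 - 341/91508088 = -6903644683325/91508088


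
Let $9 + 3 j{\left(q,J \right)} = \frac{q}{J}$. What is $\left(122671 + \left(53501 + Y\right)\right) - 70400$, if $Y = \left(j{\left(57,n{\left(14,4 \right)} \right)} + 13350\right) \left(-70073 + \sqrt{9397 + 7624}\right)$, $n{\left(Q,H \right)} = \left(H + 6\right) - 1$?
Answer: $- \frac{8417758418}{9} + \frac{120142 \sqrt{17021}}{9} \approx -9.3356 \cdot 10^{8}$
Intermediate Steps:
$n{\left(Q,H \right)} = 5 + H$ ($n{\left(Q,H \right)} = \left(6 + H\right) - 1 = 5 + H$)
$j{\left(q,J \right)} = -3 + \frac{q}{3 J}$ ($j{\left(q,J \right)} = -3 + \frac{q \frac{1}{J}}{3} = -3 + \frac{q}{3 J}$)
$Y = - \frac{8418710366}{9} + \frac{120142 \sqrt{17021}}{9}$ ($Y = \left(\left(-3 + \frac{1}{3} \cdot 57 \frac{1}{5 + 4}\right) + 13350\right) \left(-70073 + \sqrt{9397 + 7624}\right) = \left(\left(-3 + \frac{1}{3} \cdot 57 \cdot \frac{1}{9}\right) + 13350\right) \left(-70073 + \sqrt{17021}\right) = \left(\left(-3 + \frac{19}{9}\right) + 13350\right) \left(-70073 + \sqrt{17021}\right) = \left(- \frac{8}{9} + 13350\right) \left(-70073 + \sqrt{17021}\right) = \frac{120142 \left(-70073 + \sqrt{17021}\right)}{9} = - \frac{8418710366}{9} + \frac{120142 \sqrt{17021}}{9} \approx -9.3367 \cdot 10^{8}$)
$\left(122671 + \left(53501 + Y\right)\right) - 70400 = \left(122671 + \left(53501 - \left(\frac{8418710366}{9} - \frac{120142 \sqrt{17021}}{9}\right)\right)\right) - 70400 = \left(122671 - \left(\frac{8418228857}{9} - \frac{120142 \sqrt{17021}}{9}\right)\right) - 70400 = \left(- \frac{8417124818}{9} + \frac{120142 \sqrt{17021}}{9}\right) - 70400 = - \frac{8417758418}{9} + \frac{120142 \sqrt{17021}}{9}$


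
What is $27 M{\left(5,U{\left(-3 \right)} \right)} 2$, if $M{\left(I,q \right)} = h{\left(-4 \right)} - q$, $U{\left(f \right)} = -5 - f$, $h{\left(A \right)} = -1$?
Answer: $54$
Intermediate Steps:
$M{\left(I,q \right)} = -1 - q$
$27 M{\left(5,U{\left(-3 \right)} \right)} 2 = 27 \left(-1 - \left(-5 - -3\right)\right) 2 = 27 \left(-1 - \left(-5 + 3\right)\right) 2 = 27 \left(-1 - -2\right) 2 = 27 \left(-1 + 2\right) 2 = 27 \cdot 1 \cdot 2 = 27 \cdot 2 = 54$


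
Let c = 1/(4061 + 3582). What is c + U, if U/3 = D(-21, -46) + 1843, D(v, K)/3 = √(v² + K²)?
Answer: 42258148/7643 + 9*√2557 ≈ 5984.1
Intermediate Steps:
D(v, K) = 3*√(K² + v²) (D(v, K) = 3*√(v² + K²) = 3*√(K² + v²))
c = 1/7643 ≈ 0.00013084
U = 5529 + 9*√2557 (U = 3*(3*√((-46)² + (-21)²) + 1843) = 3*(3*√(2116 + 441) + 1843) = 3*(3*√2557 + 1843) = 3*(1843 + 3*√2557) = 5529 + 9*√2557 ≈ 5984.1)
c + U = 1/7643 + (5529 + 9*√2557) = 42258148/7643 + 9*√2557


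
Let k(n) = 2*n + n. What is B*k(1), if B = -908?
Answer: -2724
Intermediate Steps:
k(n) = 3*n
B*k(1) = -2724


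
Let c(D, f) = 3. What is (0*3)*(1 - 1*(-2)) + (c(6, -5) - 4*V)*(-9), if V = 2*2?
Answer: 117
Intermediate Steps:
V = 4
(0*3)*(1 - 1*(-2)) + (c(6, -5) - 4*V)*(-9) = (0*3)*(1 - 1*(-2)) + (3 - 4*4)*(-9) = 0*(1 + 2) + (3 - 16)*(-9) = 0*3 - 13*(-9) = 0 + 117 = 117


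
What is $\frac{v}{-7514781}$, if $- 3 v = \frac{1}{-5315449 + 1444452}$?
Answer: $- \frac{1}{87269084119971} \approx -1.1459 \cdot 10^{-14}$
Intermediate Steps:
$v = \frac{1}{11612991}$ ($v = - \frac{1}{3 \left(-5315449 + 1444452\right)} = - \frac{1}{3 \left(-3870997\right)} = \left(- \frac{1}{3}\right) \left(- \frac{1}{3870997}\right) = \frac{1}{11612991} \approx 8.6111 \cdot 10^{-8}$)
$\frac{v}{-7514781} = \frac{1}{11612991 \left(-7514781\right)} = \frac{1}{11612991} \left(- \frac{1}{7514781}\right) = - \frac{1}{87269084119971}$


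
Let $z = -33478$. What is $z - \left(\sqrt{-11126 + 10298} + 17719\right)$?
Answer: $-51197 - 6 i \sqrt{23} \approx -51197.0 - 28.775 i$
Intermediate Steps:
$z - \left(\sqrt{-11126 + 10298} + 17719\right) = -33478 - \left(\sqrt{-11126 + 10298} + 17719\right) = -33478 - \left(\sqrt{-828} + 17719\right) = -33478 - \left(6 i \sqrt{23} + 17719\right) = -33478 - \left(17719 + 6 i \sqrt{23}\right) = -51197 - 6 i \sqrt{23}$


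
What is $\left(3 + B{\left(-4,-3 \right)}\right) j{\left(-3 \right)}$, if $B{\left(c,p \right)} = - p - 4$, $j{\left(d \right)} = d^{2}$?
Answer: $18$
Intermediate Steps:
$B{\left(c,p \right)} = -4 - p$
$\left(3 + B{\left(-4,-3 \right)}\right) j{\left(-3 \right)} = \left(3 - 1\right) \left(-3\right)^{2} = \left(3 + \left(-4 + 3\right)\right) 9 = \left(3 - 1\right) 9 = 2 \cdot 9 = 18$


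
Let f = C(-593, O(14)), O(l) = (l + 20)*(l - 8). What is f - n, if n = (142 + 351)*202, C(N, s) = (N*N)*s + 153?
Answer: 71636963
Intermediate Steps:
O(l) = (-8 + l)*(20 + l) (O(l) = (20 + l)*(-8 + l) = (-8 + l)*(20 + l))
C(N, s) = 153 + s*N² (C(N, s) = N²*s + 153 = s*N² + 153 = 153 + s*N²)
n = 99586 (n = 493*202 = 99586)
f = 71736549 (f = 153 + (-160 + 14² + 12*14)*(-593)² = 153 + (-160 + 196 + 168)*351649 = 153 + 204*351649 = 153 + 71736396 = 71736549)
f - n = 71736549 - 1*99586 = 71736549 - 99586 = 71636963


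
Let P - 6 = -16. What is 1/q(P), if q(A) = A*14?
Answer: -1/140 ≈ -0.0071429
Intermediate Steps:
P = -10 (P = 6 - 16 = -10)
q(A) = 14*A
1/q(P) = 1/(14*(-10)) = 1/(-140) = -1/140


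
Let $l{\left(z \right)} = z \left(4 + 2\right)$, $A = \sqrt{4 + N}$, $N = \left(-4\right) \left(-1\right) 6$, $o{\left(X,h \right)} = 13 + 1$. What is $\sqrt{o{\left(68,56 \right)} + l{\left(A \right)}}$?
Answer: $\sqrt{14 + 12 \sqrt{7}} \approx 6.7638$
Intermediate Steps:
$o{\left(X,h \right)} = 14$
$N = 24$ ($N = 4 \cdot 6 = 24$)
$A = 2 \sqrt{7}$ ($A = \sqrt{4 + 24} = \sqrt{28} = 2 \sqrt{7} \approx 5.2915$)
$l{\left(z \right)} = 6 z$ ($l{\left(z \right)} = z 6 = 6 z$)
$\sqrt{o{\left(68,56 \right)} + l{\left(A \right)}} = \sqrt{14 + 6 \cdot 2 \sqrt{7}} = \sqrt{14 + 12 \sqrt{7}}$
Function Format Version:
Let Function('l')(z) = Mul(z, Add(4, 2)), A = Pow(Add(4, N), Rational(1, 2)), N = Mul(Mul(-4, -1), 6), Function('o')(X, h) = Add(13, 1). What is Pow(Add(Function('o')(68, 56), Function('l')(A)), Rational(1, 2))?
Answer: Pow(Add(14, Mul(12, Pow(7, Rational(1, 2)))), Rational(1, 2)) ≈ 6.7638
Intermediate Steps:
Function('o')(X, h) = 14
N = 24 (N = Mul(4, 6) = 24)
A = Mul(2, Pow(7, Rational(1, 2))) (A = Pow(Add(4, 24), Rational(1, 2)) = Pow(28, Rational(1, 2)) = Mul(2, Pow(7, Rational(1, 2))) ≈ 5.2915)
Function('l')(z) = Mul(6, z) (Function('l')(z) = Mul(z, 6) = Mul(6, z))
Pow(Add(Function('o')(68, 56), Function('l')(A)), Rational(1, 2)) = Pow(Add(14, Mul(6, Mul(2, Pow(7, Rational(1, 2))))), Rational(1, 2)) = Pow(Add(14, Mul(12, Pow(7, Rational(1, 2)))), Rational(1, 2))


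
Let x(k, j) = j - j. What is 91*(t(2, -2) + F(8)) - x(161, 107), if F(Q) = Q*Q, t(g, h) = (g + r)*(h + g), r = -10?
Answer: 5824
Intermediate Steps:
x(k, j) = 0
t(g, h) = (-10 + g)*(g + h) (t(g, h) = (g - 10)*(h + g) = (-10 + g)*(g + h))
F(Q) = Q²
91*(t(2, -2) + F(8)) - x(161, 107) = 91*((2² - 10*2 - 10*(-2) + 2*(-2)) + 8²) - 1*0 = 91*((4 - 20 + 20 - 4) + 64) + 0 = 91*(0 + 64) + 0 = 91*64 + 0 = 5824 + 0 = 5824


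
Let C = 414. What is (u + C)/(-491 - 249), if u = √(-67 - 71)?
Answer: -207/370 - I*√138/740 ≈ -0.55946 - 0.015875*I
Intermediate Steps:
u = I*√138 (u = √(-138) = I*√138 ≈ 11.747*I)
(u + C)/(-491 - 249) = (I*√138 + 414)/(-491 - 249) = (414 + I*√138)/(-740) = (414 + I*√138)*(-1/740) = -207/370 - I*√138/740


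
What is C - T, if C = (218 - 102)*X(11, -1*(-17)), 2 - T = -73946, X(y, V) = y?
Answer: -72672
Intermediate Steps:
T = 73948 (T = 2 - 1*(-73946) = 2 + 73946 = 73948)
C = 1276 (C = (218 - 102)*11 = 116*11 = 1276)
C - T = 1276 - 1*73948 = 1276 - 73948 = -72672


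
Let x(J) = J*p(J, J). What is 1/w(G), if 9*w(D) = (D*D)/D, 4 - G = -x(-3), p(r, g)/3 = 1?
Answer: -9/5 ≈ -1.8000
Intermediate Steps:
p(r, g) = 3 (p(r, g) = 3*1 = 3)
x(J) = 3*J (x(J) = J*3 = 3*J)
G = -5 (G = 4 - (-1)*3*(-3) = 4 - (-1)*(-9) = 4 - 1*9 = 4 - 9 = -5)
w(D) = D/9 (w(D) = ((D*D)/D)/9 = (D²/D)/9 = D/9)
1/w(G) = 1/((⅑)*(-5)) = 1/(-5/9) = -9/5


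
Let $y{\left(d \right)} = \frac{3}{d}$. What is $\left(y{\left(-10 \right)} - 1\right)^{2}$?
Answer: $\frac{169}{100} \approx 1.69$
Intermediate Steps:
$\left(y{\left(-10 \right)} - 1\right)^{2} = \left(\frac{3}{-10} - 1\right)^{2} = \left(3 \left(- \frac{1}{10}\right) - 1\right)^{2} = \left(- \frac{3}{10} - 1\right)^{2} = \left(- \frac{13}{10}\right)^{2} = \frac{169}{100}$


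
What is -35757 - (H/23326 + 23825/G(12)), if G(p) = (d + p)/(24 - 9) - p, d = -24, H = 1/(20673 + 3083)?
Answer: -150261535230919/4433059648 ≈ -33896.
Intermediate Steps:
H = 1/23756 ≈ 4.2095e-5
G(p) = -8/5 - 14*p/15 (G(p) = (-24 + p)/(24 - 9) - p = (-24 + p)/15 - p = (-24 + p)*(1/15) - p = (-8/5 + p/15) - p = -8/5 - 14*p/15)
-35757 - (H/23326 + 23825/G(12)) = -35757 - ((1/23756)/23326 + 23825/(-8/5 - 14/15*12)) = -35757 - ((1/23756)*(1/23326) + 23825/(-8/5 - 56/5)) = -35757 - (1/554132456 + 23825/(-64/5)) = -35757 - (1/554132456 + 23825*(-5/64)) = -35757 - (1/554132456 - 119125/64) = -35757 - 1*(-8251378602617/4433059648) = -35757 + 8251378602617/4433059648 = -150261535230919/4433059648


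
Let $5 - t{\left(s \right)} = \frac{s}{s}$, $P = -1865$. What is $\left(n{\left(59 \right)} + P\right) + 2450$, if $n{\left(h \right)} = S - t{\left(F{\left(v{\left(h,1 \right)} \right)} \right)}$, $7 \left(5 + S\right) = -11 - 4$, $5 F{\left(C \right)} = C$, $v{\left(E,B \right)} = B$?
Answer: $\frac{4017}{7} \approx 573.86$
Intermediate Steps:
$F{\left(C \right)} = \frac{C}{5}$
$S = - \frac{50}{7}$ ($S = -5 + \frac{-11 - 4}{7} = -5 + \frac{1}{7} \left(-15\right) = -5 - \frac{15}{7} = - \frac{50}{7} \approx -7.1429$)
$t{\left(s \right)} = 4$ ($t{\left(s \right)} = 5 - \frac{s}{s} = 5 - 1 = 4$)
$n{\left(h \right)} = - \frac{78}{7}$ ($n{\left(h \right)} = - \frac{50}{7} - 4 = - \frac{78}{7}$)
$\left(n{\left(59 \right)} + P\right) + 2450 = \left(- \frac{78}{7} - 1865\right) + 2450 = - \frac{13133}{7} + 2450 = \frac{4017}{7}$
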